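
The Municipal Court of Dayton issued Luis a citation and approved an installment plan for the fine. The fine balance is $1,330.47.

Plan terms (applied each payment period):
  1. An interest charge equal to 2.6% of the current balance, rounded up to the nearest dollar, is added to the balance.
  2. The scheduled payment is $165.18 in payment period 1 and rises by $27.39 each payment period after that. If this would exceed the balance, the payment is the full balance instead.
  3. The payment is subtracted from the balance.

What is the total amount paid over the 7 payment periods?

# | Opening | Interest | Payment | End bal
1 | $1,330.47 | $35.00 | $165.18 | $1,200.29
2 | $1,200.29 | $32.00 | $192.57 | $1,039.72
3 | $1,039.72 | $28.00 | $219.96 | $847.76
4 | $847.76 | $23.00 | $247.35 | $623.41
5 | $623.41 | $17.00 | $274.74 | $365.67
6 | $365.67 | $10.00 | $302.13 | $73.54
7 | $73.54 | $2.00 | $75.54 | $0.00
Total paid: $1,477.47

$1,477.47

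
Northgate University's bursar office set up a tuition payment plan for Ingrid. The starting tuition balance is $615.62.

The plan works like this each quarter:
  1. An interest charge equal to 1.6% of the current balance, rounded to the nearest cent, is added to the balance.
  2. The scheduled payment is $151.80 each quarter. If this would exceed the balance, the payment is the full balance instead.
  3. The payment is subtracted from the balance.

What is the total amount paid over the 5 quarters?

Quarter 1: $615.62 +$9.85 interest = $625.47; pay $151.80 → $473.67
Quarter 2: $473.67 +$7.58 interest = $481.25; pay $151.80 → $329.45
Quarter 3: $329.45 +$5.27 interest = $334.72; pay $151.80 → $182.92
Quarter 4: $182.92 +$2.93 interest = $185.85; pay $151.80 → $34.05
Quarter 5: $34.05 +$0.54 interest = $34.59; pay $34.59 → $0.00
Total paid: $641.79

$641.79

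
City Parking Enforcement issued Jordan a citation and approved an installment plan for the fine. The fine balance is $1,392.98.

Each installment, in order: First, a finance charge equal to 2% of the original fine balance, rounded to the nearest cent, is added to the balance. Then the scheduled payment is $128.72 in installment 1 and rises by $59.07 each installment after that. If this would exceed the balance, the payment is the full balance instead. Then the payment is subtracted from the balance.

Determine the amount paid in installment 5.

# | Opening | Interest | Payment | End bal
1 | $1,392.98 | $27.86 | $128.72 | $1,292.12
2 | $1,292.12 | $27.86 | $187.79 | $1,132.19
3 | $1,132.19 | $27.86 | $246.86 | $913.19
4 | $913.19 | $27.86 | $305.93 | $635.12
5 | $635.12 | $27.86 | $365.00 | $297.98

$365.00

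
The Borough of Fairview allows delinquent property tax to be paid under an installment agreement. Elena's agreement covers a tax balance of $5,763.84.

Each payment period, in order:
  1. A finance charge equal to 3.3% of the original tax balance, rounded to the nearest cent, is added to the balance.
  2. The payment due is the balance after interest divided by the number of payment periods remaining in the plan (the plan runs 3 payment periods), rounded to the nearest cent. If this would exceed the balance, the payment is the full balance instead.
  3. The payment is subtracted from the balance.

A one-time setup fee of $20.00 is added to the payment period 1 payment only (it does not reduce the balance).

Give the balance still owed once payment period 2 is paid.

Payment period 1: opening $5,763.84; interest $190.21 → $5,954.05; payment $1,984.68 (+ $20.00 fee); balance $3,969.37
Payment period 2: opening $3,969.37; interest $190.21 → $4,159.58; payment $2,079.79; balance $2,079.79

$2,079.79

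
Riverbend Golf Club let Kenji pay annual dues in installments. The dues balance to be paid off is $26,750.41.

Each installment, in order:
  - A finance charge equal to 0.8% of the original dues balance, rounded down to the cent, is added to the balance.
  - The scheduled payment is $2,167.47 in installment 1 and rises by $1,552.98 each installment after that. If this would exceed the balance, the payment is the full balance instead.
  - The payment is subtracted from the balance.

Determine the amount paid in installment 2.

$3,720.45

# | Opening | Interest | Payment | End bal
1 | $26,750.41 | $214.00 | $2,167.47 | $24,796.94
2 | $24,796.94 | $214.00 | $3,720.45 | $21,290.49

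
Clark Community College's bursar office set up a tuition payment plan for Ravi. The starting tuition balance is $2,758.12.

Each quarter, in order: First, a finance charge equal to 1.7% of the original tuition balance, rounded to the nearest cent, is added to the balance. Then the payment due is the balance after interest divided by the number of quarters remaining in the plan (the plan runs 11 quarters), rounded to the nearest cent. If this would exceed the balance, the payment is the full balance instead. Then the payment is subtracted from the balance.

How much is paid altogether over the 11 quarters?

$3,273.91

# | Opening | Interest | Payment | End bal
1 | $2,758.12 | $46.89 | $255.00 | $2,550.01
2 | $2,550.01 | $46.89 | $259.69 | $2,337.21
3 | $2,337.21 | $46.89 | $264.90 | $2,119.20
4 | $2,119.20 | $46.89 | $270.76 | $1,895.33
5 | $1,895.33 | $46.89 | $277.46 | $1,664.76
6 | $1,664.76 | $46.89 | $285.28 | $1,426.37
7 | $1,426.37 | $46.89 | $294.65 | $1,178.61
8 | $1,178.61 | $46.89 | $306.38 | $919.12
9 | $919.12 | $46.89 | $322.00 | $644.01
10 | $644.01 | $46.89 | $345.45 | $345.45
11 | $345.45 | $46.89 | $392.34 | $0.00
Total paid: $3,273.91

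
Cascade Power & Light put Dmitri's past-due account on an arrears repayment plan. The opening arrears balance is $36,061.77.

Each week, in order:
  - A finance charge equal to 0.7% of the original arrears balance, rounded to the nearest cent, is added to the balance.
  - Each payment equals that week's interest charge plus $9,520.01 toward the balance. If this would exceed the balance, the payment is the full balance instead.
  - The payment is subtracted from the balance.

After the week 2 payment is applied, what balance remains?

$17,021.75

Week 1: opening $36,061.77; interest $252.43 → $36,314.20; payment $9,772.44; balance $26,541.76
Week 2: opening $26,541.76; interest $252.43 → $26,794.19; payment $9,772.44; balance $17,021.75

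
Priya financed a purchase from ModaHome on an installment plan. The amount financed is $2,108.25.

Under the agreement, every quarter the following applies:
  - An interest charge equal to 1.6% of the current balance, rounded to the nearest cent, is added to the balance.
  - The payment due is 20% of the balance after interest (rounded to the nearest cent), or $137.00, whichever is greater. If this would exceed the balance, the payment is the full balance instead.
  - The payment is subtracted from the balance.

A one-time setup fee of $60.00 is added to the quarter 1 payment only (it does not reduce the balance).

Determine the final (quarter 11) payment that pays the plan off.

Quarter 1: $2,108.25 +$33.73 interest = $2,141.98; pay $428.40 (+ $60.00 fee) → $1,713.58
Quarter 2: $1,713.58 +$27.42 interest = $1,741.00; pay $348.20 → $1,392.80
Quarter 3: $1,392.80 +$22.28 interest = $1,415.08; pay $283.02 → $1,132.06
Quarter 4: $1,132.06 +$18.11 interest = $1,150.17; pay $230.03 → $920.14
Quarter 5: $920.14 +$14.72 interest = $934.86; pay $186.97 → $747.89
Quarter 6: $747.89 +$11.97 interest = $759.86; pay $151.97 → $607.89
Quarter 7: $607.89 +$9.73 interest = $617.62; pay $137.00 → $480.62
Quarter 8: $480.62 +$7.69 interest = $488.31; pay $137.00 → $351.31
Quarter 9: $351.31 +$5.62 interest = $356.93; pay $137.00 → $219.93
Quarter 10: $219.93 +$3.52 interest = $223.45; pay $137.00 → $86.45
Quarter 11: $86.45 +$1.38 interest = $87.83; pay $87.83 → $0.00

$87.83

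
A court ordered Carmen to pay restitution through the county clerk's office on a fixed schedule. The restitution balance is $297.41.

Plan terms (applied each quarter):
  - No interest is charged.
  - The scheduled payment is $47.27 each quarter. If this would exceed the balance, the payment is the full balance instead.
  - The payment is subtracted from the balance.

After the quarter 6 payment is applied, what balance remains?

$13.79

# | Opening | Payment | End bal
1 | $297.41 | $47.27 | $250.14
2 | $250.14 | $47.27 | $202.87
3 | $202.87 | $47.27 | $155.60
4 | $155.60 | $47.27 | $108.33
5 | $108.33 | $47.27 | $61.06
6 | $61.06 | $47.27 | $13.79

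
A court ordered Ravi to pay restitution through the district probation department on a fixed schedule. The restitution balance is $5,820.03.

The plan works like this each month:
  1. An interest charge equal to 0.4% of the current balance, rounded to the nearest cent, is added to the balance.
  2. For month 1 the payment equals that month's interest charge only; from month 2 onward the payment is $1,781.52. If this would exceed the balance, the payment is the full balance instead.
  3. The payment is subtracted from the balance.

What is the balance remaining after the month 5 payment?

$0.00

# | Opening | Interest | Payment | End bal
1 | $5,820.03 | $23.28 | $23.28 | $5,820.03
2 | $5,820.03 | $23.28 | $1,781.52 | $4,061.79
3 | $4,061.79 | $16.25 | $1,781.52 | $2,296.52
4 | $2,296.52 | $9.19 | $1,781.52 | $524.19
5 | $524.19 | $2.10 | $526.29 | $0.00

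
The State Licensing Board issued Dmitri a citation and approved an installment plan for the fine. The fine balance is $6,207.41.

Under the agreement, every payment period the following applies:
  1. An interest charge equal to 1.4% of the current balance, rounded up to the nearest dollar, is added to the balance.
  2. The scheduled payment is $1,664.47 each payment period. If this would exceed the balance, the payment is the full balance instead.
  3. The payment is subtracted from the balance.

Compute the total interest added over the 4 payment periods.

Payment period 1: $6,207.41 +$87.00 interest = $6,294.41; pay $1,664.47 → $4,629.94
Payment period 2: $4,629.94 +$65.00 interest = $4,694.94; pay $1,664.47 → $3,030.47
Payment period 3: $3,030.47 +$43.00 interest = $3,073.47; pay $1,664.47 → $1,409.00
Payment period 4: $1,409.00 +$20.00 interest = $1,429.00; pay $1,429.00 → $0.00
Total interest: $87.00 + $65.00 + $43.00 + $20.00 = $215.00

$215.00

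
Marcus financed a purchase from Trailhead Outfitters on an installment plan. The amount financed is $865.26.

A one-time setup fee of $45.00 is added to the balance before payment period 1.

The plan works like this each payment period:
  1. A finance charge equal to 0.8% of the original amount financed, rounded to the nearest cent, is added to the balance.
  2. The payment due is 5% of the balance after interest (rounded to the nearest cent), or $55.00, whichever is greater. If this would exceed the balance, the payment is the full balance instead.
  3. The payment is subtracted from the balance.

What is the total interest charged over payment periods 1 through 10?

$69.20

Payment period 1: opening $910.26; interest $6.92 → $917.18; payment $55.00; balance $862.18
Payment period 2: opening $862.18; interest $6.92 → $869.10; payment $55.00; balance $814.10
Payment period 3: opening $814.10; interest $6.92 → $821.02; payment $55.00; balance $766.02
Payment period 4: opening $766.02; interest $6.92 → $772.94; payment $55.00; balance $717.94
Payment period 5: opening $717.94; interest $6.92 → $724.86; payment $55.00; balance $669.86
Payment period 6: opening $669.86; interest $6.92 → $676.78; payment $55.00; balance $621.78
Payment period 7: opening $621.78; interest $6.92 → $628.70; payment $55.00; balance $573.70
Payment period 8: opening $573.70; interest $6.92 → $580.62; payment $55.00; balance $525.62
Payment period 9: opening $525.62; interest $6.92 → $532.54; payment $55.00; balance $477.54
Payment period 10: opening $477.54; interest $6.92 → $484.46; payment $55.00; balance $429.46
Total interest: $6.92 + $6.92 + $6.92 + $6.92 + $6.92 + $6.92 + $6.92 + $6.92 + $6.92 + $6.92 = $69.20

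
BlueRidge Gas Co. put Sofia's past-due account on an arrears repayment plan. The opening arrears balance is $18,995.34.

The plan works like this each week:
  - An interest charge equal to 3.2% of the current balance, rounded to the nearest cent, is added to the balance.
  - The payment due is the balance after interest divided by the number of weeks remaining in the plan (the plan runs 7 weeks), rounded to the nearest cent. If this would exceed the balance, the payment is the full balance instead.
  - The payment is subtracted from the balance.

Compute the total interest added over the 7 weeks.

Week 1: opening $18,995.34; interest $607.85 → $19,603.19; payment $2,800.46; balance $16,802.73
Week 2: opening $16,802.73; interest $537.69 → $17,340.42; payment $2,890.07; balance $14,450.35
Week 3: opening $14,450.35; interest $462.41 → $14,912.76; payment $2,982.55; balance $11,930.21
Week 4: opening $11,930.21; interest $381.77 → $12,311.98; payment $3,078.00; balance $9,233.98
Week 5: opening $9,233.98; interest $295.49 → $9,529.47; payment $3,176.49; balance $6,352.98
Week 6: opening $6,352.98; interest $203.30 → $6,556.28; payment $3,278.14; balance $3,278.14
Week 7: opening $3,278.14; interest $104.90 → $3,383.04; payment $3,383.04; balance $0.00
Total interest: $607.85 + $537.69 + $462.41 + $381.77 + $295.49 + $203.30 + $104.90 = $2,593.41

$2,593.41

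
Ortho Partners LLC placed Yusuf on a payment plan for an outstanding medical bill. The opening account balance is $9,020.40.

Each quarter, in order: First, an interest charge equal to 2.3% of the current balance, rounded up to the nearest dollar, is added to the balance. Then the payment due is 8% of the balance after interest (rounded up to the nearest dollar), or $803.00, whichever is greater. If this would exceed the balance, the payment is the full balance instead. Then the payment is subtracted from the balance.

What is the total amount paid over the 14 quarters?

# | Opening | Interest | Payment | End bal
1 | $9,020.40 | $208.00 | $803.00 | $8,425.40
2 | $8,425.40 | $194.00 | $803.00 | $7,816.40
3 | $7,816.40 | $180.00 | $803.00 | $7,193.40
4 | $7,193.40 | $166.00 | $803.00 | $6,556.40
5 | $6,556.40 | $151.00 | $803.00 | $5,904.40
6 | $5,904.40 | $136.00 | $803.00 | $5,237.40
7 | $5,237.40 | $121.00 | $803.00 | $4,555.40
8 | $4,555.40 | $105.00 | $803.00 | $3,857.40
9 | $3,857.40 | $89.00 | $803.00 | $3,143.40
10 | $3,143.40 | $73.00 | $803.00 | $2,413.40
11 | $2,413.40 | $56.00 | $803.00 | $1,666.40
12 | $1,666.40 | $39.00 | $803.00 | $902.40
13 | $902.40 | $21.00 | $803.00 | $120.40
14 | $120.40 | $3.00 | $123.40 | $0.00
Total paid: $10,562.40

$10,562.40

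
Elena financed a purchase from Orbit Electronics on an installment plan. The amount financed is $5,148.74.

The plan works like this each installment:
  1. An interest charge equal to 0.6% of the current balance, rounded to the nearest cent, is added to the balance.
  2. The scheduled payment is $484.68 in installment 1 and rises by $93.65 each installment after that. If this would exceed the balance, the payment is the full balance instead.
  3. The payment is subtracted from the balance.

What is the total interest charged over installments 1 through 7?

# | Opening | Interest | Payment | End bal
1 | $5,148.74 | $30.89 | $484.68 | $4,694.95
2 | $4,694.95 | $28.17 | $578.33 | $4,144.79
3 | $4,144.79 | $24.87 | $671.98 | $3,497.68
4 | $3,497.68 | $20.99 | $765.63 | $2,753.04
5 | $2,753.04 | $16.52 | $859.28 | $1,910.28
6 | $1,910.28 | $11.46 | $952.93 | $968.81
7 | $968.81 | $5.81 | $974.62 | $0.00
Total interest: $30.89 + $28.17 + $24.87 + $20.99 + $16.52 + $11.46 + $5.81 = $138.71

$138.71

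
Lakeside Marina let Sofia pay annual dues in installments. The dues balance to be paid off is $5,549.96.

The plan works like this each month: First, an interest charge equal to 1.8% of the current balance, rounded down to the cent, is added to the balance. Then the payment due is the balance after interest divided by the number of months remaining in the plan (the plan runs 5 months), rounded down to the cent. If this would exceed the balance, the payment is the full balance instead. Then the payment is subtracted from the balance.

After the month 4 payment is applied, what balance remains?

$1,192.09

Month 1: opening $5,549.96; interest $99.89 → $5,649.85; payment $1,129.97; balance $4,519.88
Month 2: opening $4,519.88; interest $81.35 → $4,601.23; payment $1,150.30; balance $3,450.93
Month 3: opening $3,450.93; interest $62.11 → $3,513.04; payment $1,171.01; balance $2,342.03
Month 4: opening $2,342.03; interest $42.15 → $2,384.18; payment $1,192.09; balance $1,192.09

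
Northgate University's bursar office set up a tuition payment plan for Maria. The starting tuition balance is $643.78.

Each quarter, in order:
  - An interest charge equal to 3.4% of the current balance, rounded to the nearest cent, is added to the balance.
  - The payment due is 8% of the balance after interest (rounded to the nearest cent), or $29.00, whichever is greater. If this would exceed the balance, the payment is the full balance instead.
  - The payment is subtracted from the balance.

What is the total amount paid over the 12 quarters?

Quarter 1: $643.78 +$21.89 interest = $665.67; pay $53.25 → $612.42
Quarter 2: $612.42 +$20.82 interest = $633.24; pay $50.66 → $582.58
Quarter 3: $582.58 +$19.81 interest = $602.39; pay $48.19 → $554.20
Quarter 4: $554.20 +$18.84 interest = $573.04; pay $45.84 → $527.20
Quarter 5: $527.20 +$17.92 interest = $545.12; pay $43.61 → $501.51
Quarter 6: $501.51 +$17.05 interest = $518.56; pay $41.48 → $477.08
Quarter 7: $477.08 +$16.22 interest = $493.30; pay $39.46 → $453.84
Quarter 8: $453.84 +$15.43 interest = $469.27; pay $37.54 → $431.73
Quarter 9: $431.73 +$14.68 interest = $446.41; pay $35.71 → $410.70
Quarter 10: $410.70 +$13.96 interest = $424.66; pay $33.97 → $390.69
Quarter 11: $390.69 +$13.28 interest = $403.97; pay $32.32 → $371.65
Quarter 12: $371.65 +$12.64 interest = $384.29; pay $30.74 → $353.55
Total paid: $492.77

$492.77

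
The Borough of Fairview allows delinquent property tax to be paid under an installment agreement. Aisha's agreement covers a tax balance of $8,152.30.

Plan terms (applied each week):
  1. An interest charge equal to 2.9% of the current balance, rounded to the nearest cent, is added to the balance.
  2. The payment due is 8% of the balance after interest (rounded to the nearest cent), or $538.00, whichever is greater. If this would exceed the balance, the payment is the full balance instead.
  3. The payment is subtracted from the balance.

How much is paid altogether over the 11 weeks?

Week 1: opening $8,152.30; interest $236.42 → $8,388.72; payment $671.10; balance $7,717.62
Week 2: opening $7,717.62; interest $223.81 → $7,941.43; payment $635.31; balance $7,306.12
Week 3: opening $7,306.12; interest $211.88 → $7,518.00; payment $601.44; balance $6,916.56
Week 4: opening $6,916.56; interest $200.58 → $7,117.14; payment $569.37; balance $6,547.77
Week 5: opening $6,547.77; interest $189.89 → $6,737.66; payment $539.01; balance $6,198.65
Week 6: opening $6,198.65; interest $179.76 → $6,378.41; payment $538.00; balance $5,840.41
Week 7: opening $5,840.41; interest $169.37 → $6,009.78; payment $538.00; balance $5,471.78
Week 8: opening $5,471.78; interest $158.68 → $5,630.46; payment $538.00; balance $5,092.46
Week 9: opening $5,092.46; interest $147.68 → $5,240.14; payment $538.00; balance $4,702.14
Week 10: opening $4,702.14; interest $136.36 → $4,838.50; payment $538.00; balance $4,300.50
Week 11: opening $4,300.50; interest $124.71 → $4,425.21; payment $538.00; balance $3,887.21
Total paid: $6,244.23

$6,244.23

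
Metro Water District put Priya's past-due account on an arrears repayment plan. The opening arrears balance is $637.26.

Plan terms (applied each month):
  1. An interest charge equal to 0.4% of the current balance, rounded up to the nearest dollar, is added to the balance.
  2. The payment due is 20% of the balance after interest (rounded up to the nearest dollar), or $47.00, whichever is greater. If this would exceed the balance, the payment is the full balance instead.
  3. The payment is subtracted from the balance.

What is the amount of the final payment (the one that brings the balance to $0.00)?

$30.26

Month 1: opening $637.26; interest $3.00 → $640.26; payment $129.00; balance $511.26
Month 2: opening $511.26; interest $3.00 → $514.26; payment $103.00; balance $411.26
Month 3: opening $411.26; interest $2.00 → $413.26; payment $83.00; balance $330.26
Month 4: opening $330.26; interest $2.00 → $332.26; payment $67.00; balance $265.26
Month 5: opening $265.26; interest $2.00 → $267.26; payment $54.00; balance $213.26
Month 6: opening $213.26; interest $1.00 → $214.26; payment $47.00; balance $167.26
Month 7: opening $167.26; interest $1.00 → $168.26; payment $47.00; balance $121.26
Month 8: opening $121.26; interest $1.00 → $122.26; payment $47.00; balance $75.26
Month 9: opening $75.26; interest $1.00 → $76.26; payment $47.00; balance $29.26
Month 10: opening $29.26; interest $1.00 → $30.26; payment $30.26; balance $0.00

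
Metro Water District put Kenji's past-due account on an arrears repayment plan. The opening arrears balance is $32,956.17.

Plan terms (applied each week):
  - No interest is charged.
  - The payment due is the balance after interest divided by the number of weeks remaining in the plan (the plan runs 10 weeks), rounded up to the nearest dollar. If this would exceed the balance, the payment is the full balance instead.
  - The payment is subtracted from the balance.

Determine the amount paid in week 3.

Week 1: opening $32,956.17; payment $3,296.00; balance $29,660.17
Week 2: opening $29,660.17; payment $3,296.00; balance $26,364.17
Week 3: opening $26,364.17; payment $3,296.00; balance $23,068.17

$3,296.00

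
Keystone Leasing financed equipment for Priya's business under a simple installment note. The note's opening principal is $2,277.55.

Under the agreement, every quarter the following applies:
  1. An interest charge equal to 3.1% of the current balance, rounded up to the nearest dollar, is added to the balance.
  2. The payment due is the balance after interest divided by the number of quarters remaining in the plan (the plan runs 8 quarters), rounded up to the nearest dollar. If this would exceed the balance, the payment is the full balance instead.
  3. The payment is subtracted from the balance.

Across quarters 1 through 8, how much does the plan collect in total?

Quarter 1: $2,277.55 +$71.00 interest = $2,348.55; pay $294.00 → $2,054.55
Quarter 2: $2,054.55 +$64.00 interest = $2,118.55; pay $303.00 → $1,815.55
Quarter 3: $1,815.55 +$57.00 interest = $1,872.55; pay $313.00 → $1,559.55
Quarter 4: $1,559.55 +$49.00 interest = $1,608.55; pay $322.00 → $1,286.55
Quarter 5: $1,286.55 +$40.00 interest = $1,326.55; pay $332.00 → $994.55
Quarter 6: $994.55 +$31.00 interest = $1,025.55; pay $342.00 → $683.55
Quarter 7: $683.55 +$22.00 interest = $705.55; pay $353.00 → $352.55
Quarter 8: $352.55 +$11.00 interest = $363.55; pay $363.55 → $0.00
Total paid: $2,622.55

$2,622.55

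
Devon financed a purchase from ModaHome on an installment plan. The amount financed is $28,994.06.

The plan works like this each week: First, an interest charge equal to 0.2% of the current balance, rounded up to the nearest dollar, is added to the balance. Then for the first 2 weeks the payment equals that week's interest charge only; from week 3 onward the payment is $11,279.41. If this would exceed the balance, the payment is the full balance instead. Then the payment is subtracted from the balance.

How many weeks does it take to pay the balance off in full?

5

Week 1: $28,994.06 +$58.00 interest = $29,052.06; pay $58.00 → $28,994.06
Week 2: $28,994.06 +$58.00 interest = $29,052.06; pay $58.00 → $28,994.06
Week 3: $28,994.06 +$58.00 interest = $29,052.06; pay $11,279.41 → $17,772.65
Week 4: $17,772.65 +$36.00 interest = $17,808.65; pay $11,279.41 → $6,529.24
Week 5: $6,529.24 +$14.00 interest = $6,543.24; pay $6,543.24 → $0.00
Balance reaches $0.00 in week 5.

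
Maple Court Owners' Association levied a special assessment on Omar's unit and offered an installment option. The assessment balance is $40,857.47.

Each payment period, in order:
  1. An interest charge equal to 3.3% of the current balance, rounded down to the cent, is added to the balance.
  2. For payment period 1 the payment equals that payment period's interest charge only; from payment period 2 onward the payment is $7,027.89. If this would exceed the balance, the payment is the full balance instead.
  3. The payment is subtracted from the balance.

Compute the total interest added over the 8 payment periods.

$6,626.59

Payment period 1: $40,857.47 +$1,348.29 interest = $42,205.76; pay $1,348.29 → $40,857.47
Payment period 2: $40,857.47 +$1,348.29 interest = $42,205.76; pay $7,027.89 → $35,177.87
Payment period 3: $35,177.87 +$1,160.86 interest = $36,338.73; pay $7,027.89 → $29,310.84
Payment period 4: $29,310.84 +$967.25 interest = $30,278.09; pay $7,027.89 → $23,250.20
Payment period 5: $23,250.20 +$767.25 interest = $24,017.45; pay $7,027.89 → $16,989.56
Payment period 6: $16,989.56 +$560.65 interest = $17,550.21; pay $7,027.89 → $10,522.32
Payment period 7: $10,522.32 +$347.23 interest = $10,869.55; pay $7,027.89 → $3,841.66
Payment period 8: $3,841.66 +$126.77 interest = $3,968.43; pay $3,968.43 → $0.00
Total interest: $1,348.29 + $1,348.29 + $1,160.86 + $967.25 + $767.25 + $560.65 + $347.23 + $126.77 = $6,626.59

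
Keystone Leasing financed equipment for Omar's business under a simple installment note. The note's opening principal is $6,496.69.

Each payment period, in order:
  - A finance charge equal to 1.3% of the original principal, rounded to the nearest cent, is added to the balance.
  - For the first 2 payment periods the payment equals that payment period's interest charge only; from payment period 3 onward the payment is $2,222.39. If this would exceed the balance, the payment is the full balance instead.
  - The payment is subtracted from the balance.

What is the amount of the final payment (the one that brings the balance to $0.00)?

Payment period 1: $6,496.69 +$84.46 interest = $6,581.15; pay $84.46 → $6,496.69
Payment period 2: $6,496.69 +$84.46 interest = $6,581.15; pay $84.46 → $6,496.69
Payment period 3: $6,496.69 +$84.46 interest = $6,581.15; pay $2,222.39 → $4,358.76
Payment period 4: $4,358.76 +$84.46 interest = $4,443.22; pay $2,222.39 → $2,220.83
Payment period 5: $2,220.83 +$84.46 interest = $2,305.29; pay $2,222.39 → $82.90
Payment period 6: $82.90 +$84.46 interest = $167.36; pay $167.36 → $0.00

$167.36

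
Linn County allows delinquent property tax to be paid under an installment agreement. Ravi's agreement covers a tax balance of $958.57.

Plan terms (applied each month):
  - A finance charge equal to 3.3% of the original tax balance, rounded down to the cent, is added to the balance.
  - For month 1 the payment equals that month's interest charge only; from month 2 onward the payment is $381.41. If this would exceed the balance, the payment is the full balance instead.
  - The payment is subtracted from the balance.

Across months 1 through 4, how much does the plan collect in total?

Month 1: opening $958.57; interest $31.63 → $990.20; payment $31.63; balance $958.57
Month 2: opening $958.57; interest $31.63 → $990.20; payment $381.41; balance $608.79
Month 3: opening $608.79; interest $31.63 → $640.42; payment $381.41; balance $259.01
Month 4: opening $259.01; interest $31.63 → $290.64; payment $290.64; balance $0.00
Total paid: $1,085.09

$1,085.09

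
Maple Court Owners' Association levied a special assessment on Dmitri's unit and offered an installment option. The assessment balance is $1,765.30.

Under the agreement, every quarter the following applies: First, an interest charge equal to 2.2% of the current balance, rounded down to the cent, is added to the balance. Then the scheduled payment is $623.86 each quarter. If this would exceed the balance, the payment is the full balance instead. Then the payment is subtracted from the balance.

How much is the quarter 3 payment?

# | Opening | Interest | Payment | End bal
1 | $1,765.30 | $38.83 | $623.86 | $1,180.27
2 | $1,180.27 | $25.96 | $623.86 | $582.37
3 | $582.37 | $12.81 | $595.18 | $0.00

$595.18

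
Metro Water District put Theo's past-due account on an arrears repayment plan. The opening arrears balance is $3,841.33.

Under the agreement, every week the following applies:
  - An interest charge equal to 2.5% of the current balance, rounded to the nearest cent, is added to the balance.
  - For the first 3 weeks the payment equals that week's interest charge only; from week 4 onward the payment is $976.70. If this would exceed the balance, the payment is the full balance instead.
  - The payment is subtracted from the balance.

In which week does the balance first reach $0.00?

8

Week 1: opening $3,841.33; interest $96.03 → $3,937.36; payment $96.03; balance $3,841.33
Week 2: opening $3,841.33; interest $96.03 → $3,937.36; payment $96.03; balance $3,841.33
Week 3: opening $3,841.33; interest $96.03 → $3,937.36; payment $96.03; balance $3,841.33
Week 4: opening $3,841.33; interest $96.03 → $3,937.36; payment $976.70; balance $2,960.66
Week 5: opening $2,960.66; interest $74.02 → $3,034.68; payment $976.70; balance $2,057.98
Week 6: opening $2,057.98; interest $51.45 → $2,109.43; payment $976.70; balance $1,132.73
Week 7: opening $1,132.73; interest $28.32 → $1,161.05; payment $976.70; balance $184.35
Week 8: opening $184.35; interest $4.61 → $188.96; payment $188.96; balance $0.00
Balance reaches $0.00 in week 8.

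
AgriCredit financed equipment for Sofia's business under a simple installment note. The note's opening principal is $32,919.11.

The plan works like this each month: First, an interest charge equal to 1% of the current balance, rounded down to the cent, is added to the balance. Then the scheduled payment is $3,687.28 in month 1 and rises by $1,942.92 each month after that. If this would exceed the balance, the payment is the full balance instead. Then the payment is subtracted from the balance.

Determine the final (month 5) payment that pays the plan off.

$7,623.96

# | Opening | Interest | Payment | End bal
1 | $32,919.11 | $329.19 | $3,687.28 | $29,561.02
2 | $29,561.02 | $295.61 | $5,630.20 | $24,226.43
3 | $24,226.43 | $242.26 | $7,573.12 | $16,895.57
4 | $16,895.57 | $168.95 | $9,516.04 | $7,548.48
5 | $7,548.48 | $75.48 | $7,623.96 | $0.00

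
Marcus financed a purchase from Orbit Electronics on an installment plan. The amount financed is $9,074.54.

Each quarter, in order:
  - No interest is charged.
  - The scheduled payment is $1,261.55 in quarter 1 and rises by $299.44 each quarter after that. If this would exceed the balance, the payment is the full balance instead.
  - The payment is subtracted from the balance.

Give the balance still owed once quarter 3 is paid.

Quarter 1: opening $9,074.54; payment $1,261.55; balance $7,812.99
Quarter 2: opening $7,812.99; payment $1,560.99; balance $6,252.00
Quarter 3: opening $6,252.00; payment $1,860.43; balance $4,391.57

$4,391.57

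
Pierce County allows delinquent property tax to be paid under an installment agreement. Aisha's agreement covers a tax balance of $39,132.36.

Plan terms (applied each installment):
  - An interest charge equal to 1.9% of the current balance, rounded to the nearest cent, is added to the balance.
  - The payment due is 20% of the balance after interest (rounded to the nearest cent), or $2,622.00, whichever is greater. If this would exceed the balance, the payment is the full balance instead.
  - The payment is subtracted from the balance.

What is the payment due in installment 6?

$2,871.18

Installment 1: opening $39,132.36; interest $743.51 → $39,875.87; payment $7,975.17; balance $31,900.70
Installment 2: opening $31,900.70; interest $606.11 → $32,506.81; payment $6,501.36; balance $26,005.45
Installment 3: opening $26,005.45; interest $494.10 → $26,499.55; payment $5,299.91; balance $21,199.64
Installment 4: opening $21,199.64; interest $402.79 → $21,602.43; payment $4,320.49; balance $17,281.94
Installment 5: opening $17,281.94; interest $328.36 → $17,610.30; payment $3,522.06; balance $14,088.24
Installment 6: opening $14,088.24; interest $267.68 → $14,355.92; payment $2,871.18; balance $11,484.74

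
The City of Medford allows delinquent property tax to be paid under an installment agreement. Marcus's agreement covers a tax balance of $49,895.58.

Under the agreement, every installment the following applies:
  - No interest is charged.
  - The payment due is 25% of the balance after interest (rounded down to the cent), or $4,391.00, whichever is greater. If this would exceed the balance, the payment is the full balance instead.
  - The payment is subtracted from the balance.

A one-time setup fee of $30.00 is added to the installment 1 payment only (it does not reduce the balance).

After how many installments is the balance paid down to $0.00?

Installment 1: opening $49,895.58; payment $12,473.89 (+ $30.00 fee); balance $37,421.69
Installment 2: opening $37,421.69; payment $9,355.42; balance $28,066.27
Installment 3: opening $28,066.27; payment $7,016.56; balance $21,049.71
Installment 4: opening $21,049.71; payment $5,262.42; balance $15,787.29
Installment 5: opening $15,787.29; payment $4,391.00; balance $11,396.29
Installment 6: opening $11,396.29; payment $4,391.00; balance $7,005.29
Installment 7: opening $7,005.29; payment $4,391.00; balance $2,614.29
Installment 8: opening $2,614.29; payment $2,614.29; balance $0.00
Balance reaches $0.00 in installment 8.

8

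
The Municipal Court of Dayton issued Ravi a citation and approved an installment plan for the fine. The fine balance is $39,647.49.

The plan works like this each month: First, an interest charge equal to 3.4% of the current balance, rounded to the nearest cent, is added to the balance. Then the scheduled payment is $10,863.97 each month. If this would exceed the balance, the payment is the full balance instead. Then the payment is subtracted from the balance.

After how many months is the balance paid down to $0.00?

Month 1: $39,647.49 +$1,348.01 interest = $40,995.50; pay $10,863.97 → $30,131.53
Month 2: $30,131.53 +$1,024.47 interest = $31,156.00; pay $10,863.97 → $20,292.03
Month 3: $20,292.03 +$689.93 interest = $20,981.96; pay $10,863.97 → $10,117.99
Month 4: $10,117.99 +$344.01 interest = $10,462.00; pay $10,462.00 → $0.00
Balance reaches $0.00 in month 4.

4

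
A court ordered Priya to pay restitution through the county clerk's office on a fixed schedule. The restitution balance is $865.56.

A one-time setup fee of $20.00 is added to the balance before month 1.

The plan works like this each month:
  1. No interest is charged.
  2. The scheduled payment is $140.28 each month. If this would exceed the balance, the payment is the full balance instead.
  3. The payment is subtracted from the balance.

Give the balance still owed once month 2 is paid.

$605.00

Month 1: opening $885.56; payment $140.28; balance $745.28
Month 2: opening $745.28; payment $140.28; balance $605.00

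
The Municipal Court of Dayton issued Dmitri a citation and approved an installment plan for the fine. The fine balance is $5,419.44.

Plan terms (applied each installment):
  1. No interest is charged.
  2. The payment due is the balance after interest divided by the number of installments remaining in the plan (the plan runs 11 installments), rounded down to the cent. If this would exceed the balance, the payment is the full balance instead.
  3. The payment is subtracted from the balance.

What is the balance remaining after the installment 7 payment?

$1,970.72

Installment 1: opening $5,419.44; payment $492.67; balance $4,926.77
Installment 2: opening $4,926.77; payment $492.67; balance $4,434.10
Installment 3: opening $4,434.10; payment $492.67; balance $3,941.43
Installment 4: opening $3,941.43; payment $492.67; balance $3,448.76
Installment 5: opening $3,448.76; payment $492.68; balance $2,956.08
Installment 6: opening $2,956.08; payment $492.68; balance $2,463.40
Installment 7: opening $2,463.40; payment $492.68; balance $1,970.72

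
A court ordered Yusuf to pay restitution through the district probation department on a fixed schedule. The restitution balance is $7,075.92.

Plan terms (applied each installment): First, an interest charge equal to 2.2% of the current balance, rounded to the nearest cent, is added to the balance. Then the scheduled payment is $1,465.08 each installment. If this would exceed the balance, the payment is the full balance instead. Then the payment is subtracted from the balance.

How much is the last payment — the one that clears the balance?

$239.54

Installment 1: opening $7,075.92; interest $155.67 → $7,231.59; payment $1,465.08; balance $5,766.51
Installment 2: opening $5,766.51; interest $126.86 → $5,893.37; payment $1,465.08; balance $4,428.29
Installment 3: opening $4,428.29; interest $97.42 → $4,525.71; payment $1,465.08; balance $3,060.63
Installment 4: opening $3,060.63; interest $67.33 → $3,127.96; payment $1,465.08; balance $1,662.88
Installment 5: opening $1,662.88; interest $36.58 → $1,699.46; payment $1,465.08; balance $234.38
Installment 6: opening $234.38; interest $5.16 → $239.54; payment $239.54; balance $0.00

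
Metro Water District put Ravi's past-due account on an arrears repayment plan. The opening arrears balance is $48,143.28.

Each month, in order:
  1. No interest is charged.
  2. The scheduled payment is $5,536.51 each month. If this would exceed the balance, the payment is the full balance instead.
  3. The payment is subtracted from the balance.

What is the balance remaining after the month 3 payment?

$31,533.75

# | Opening | Payment | End bal
1 | $48,143.28 | $5,536.51 | $42,606.77
2 | $42,606.77 | $5,536.51 | $37,070.26
3 | $37,070.26 | $5,536.51 | $31,533.75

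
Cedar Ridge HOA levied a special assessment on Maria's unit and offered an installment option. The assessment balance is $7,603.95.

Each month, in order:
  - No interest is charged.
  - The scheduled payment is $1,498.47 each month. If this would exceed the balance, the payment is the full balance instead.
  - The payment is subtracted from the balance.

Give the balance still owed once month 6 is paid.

Month 1: opening $7,603.95; payment $1,498.47; balance $6,105.48
Month 2: opening $6,105.48; payment $1,498.47; balance $4,607.01
Month 3: opening $4,607.01; payment $1,498.47; balance $3,108.54
Month 4: opening $3,108.54; payment $1,498.47; balance $1,610.07
Month 5: opening $1,610.07; payment $1,498.47; balance $111.60
Month 6: opening $111.60; payment $111.60; balance $0.00

$0.00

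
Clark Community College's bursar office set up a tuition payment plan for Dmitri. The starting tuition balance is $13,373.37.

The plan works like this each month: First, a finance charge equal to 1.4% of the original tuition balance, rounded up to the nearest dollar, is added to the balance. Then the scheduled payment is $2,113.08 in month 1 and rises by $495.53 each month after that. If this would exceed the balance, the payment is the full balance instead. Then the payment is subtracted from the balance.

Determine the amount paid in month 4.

Month 1: $13,373.37 +$188.00 interest = $13,561.37; pay $2,113.08 → $11,448.29
Month 2: $11,448.29 +$188.00 interest = $11,636.29; pay $2,608.61 → $9,027.68
Month 3: $9,027.68 +$188.00 interest = $9,215.68; pay $3,104.14 → $6,111.54
Month 4: $6,111.54 +$188.00 interest = $6,299.54; pay $3,599.67 → $2,699.87

$3,599.67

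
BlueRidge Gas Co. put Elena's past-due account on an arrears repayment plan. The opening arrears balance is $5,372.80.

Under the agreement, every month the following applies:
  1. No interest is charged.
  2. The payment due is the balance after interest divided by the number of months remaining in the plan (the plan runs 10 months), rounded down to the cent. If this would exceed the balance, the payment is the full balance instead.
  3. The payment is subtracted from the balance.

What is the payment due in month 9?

Month 1: opening $5,372.80; payment $537.28; balance $4,835.52
Month 2: opening $4,835.52; payment $537.28; balance $4,298.24
Month 3: opening $4,298.24; payment $537.28; balance $3,760.96
Month 4: opening $3,760.96; payment $537.28; balance $3,223.68
Month 5: opening $3,223.68; payment $537.28; balance $2,686.40
Month 6: opening $2,686.40; payment $537.28; balance $2,149.12
Month 7: opening $2,149.12; payment $537.28; balance $1,611.84
Month 8: opening $1,611.84; payment $537.28; balance $1,074.56
Month 9: opening $1,074.56; payment $537.28; balance $537.28

$537.28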